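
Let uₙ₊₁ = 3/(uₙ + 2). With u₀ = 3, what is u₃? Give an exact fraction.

u₁ = 3/(3 + 2) = 3/5.
u₂ = 3/(3/5 + 2) = 15/13.
u₃ = 3/(15/13 + 2) = 39/41.

39/41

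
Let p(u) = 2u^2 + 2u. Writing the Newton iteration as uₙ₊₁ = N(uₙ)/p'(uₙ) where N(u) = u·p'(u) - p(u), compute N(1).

2

p'(u) = 4u + 2.
N(u) = u·p'(u) - p(u) = u·(4u + 2) - (2u^2 + 2u) = 2u^2.
N(1) = 2.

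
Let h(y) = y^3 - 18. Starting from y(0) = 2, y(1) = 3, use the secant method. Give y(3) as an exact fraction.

h(2) = -10, h(3) = 9. y(2) = 3 - 9·(3 - 2)/(9 - (-10)) = 48/19.
h(3) = 9, h(48/19) = -12870/6859. y(3) = (48/19) - (-12870/6859)·((48/19) - 3)/((-12870/6859) - 9) = 2402/921.

2402/921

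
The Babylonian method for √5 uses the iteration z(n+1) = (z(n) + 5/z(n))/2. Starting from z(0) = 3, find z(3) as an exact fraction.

2207/987

z(1) = (3 + 5/3)/2 = 7/3.
z(2) = (7/3 + 5/(7/3))/2 = 47/21.
z(3) = (47/21 + 5/(47/21))/2 = 2207/987.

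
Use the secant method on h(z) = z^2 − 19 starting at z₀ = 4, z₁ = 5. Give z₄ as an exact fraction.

1591/365

h(4) = −3, h(5) = 6. z₂ = 5 − 6·(5 − 4)/(6 − (−3)) = 13/3.
h(5) = 6, h(13/3) = −2/9. z₃ = (13/3) − (−2/9)·((13/3) − 5)/((−2/9) − 6) = 61/14.
h(13/3) = −2/9, h(61/14) = −3/196. z₄ = (61/14) − (−3/196)·((61/14) − (13/3))/((−3/196) − (−2/9)) = 1591/365.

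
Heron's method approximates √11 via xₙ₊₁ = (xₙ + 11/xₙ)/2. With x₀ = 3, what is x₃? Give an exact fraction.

79201/23880

x₁ = (3 + 11/3)/2 = 10/3.
x₂ = (10/3 + 11/(10/3))/2 = 199/60.
x₃ = (199/60 + 11/(199/60))/2 = 79201/23880.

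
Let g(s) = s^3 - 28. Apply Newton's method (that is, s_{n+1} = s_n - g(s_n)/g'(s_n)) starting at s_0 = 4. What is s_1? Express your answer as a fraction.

g'(s) = 3s^2.
g(4) = 36, g'(4) = 48, so s_1 = 4 - 36/48 = 13/4.

13/4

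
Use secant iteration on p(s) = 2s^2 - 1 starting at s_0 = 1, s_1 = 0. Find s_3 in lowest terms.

1

p(1) = 1, p(0) = -1. s_2 = 0 - (-1)·(0 - 1)/((-1) - 1) = 1/2.
p(0) = -1, p(1/2) = -1/2. s_3 = (1/2) - (-1/2)·((1/2) - 0)/((-1/2) - (-1)) = 1.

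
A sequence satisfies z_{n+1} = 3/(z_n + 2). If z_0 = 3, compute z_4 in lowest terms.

z_1 = 3/(3 + 2) = 3/5.
z_2 = 3/(3/5 + 2) = 15/13.
z_3 = 3/(15/13 + 2) = 39/41.
z_4 = 3/(39/41 + 2) = 123/121.

123/121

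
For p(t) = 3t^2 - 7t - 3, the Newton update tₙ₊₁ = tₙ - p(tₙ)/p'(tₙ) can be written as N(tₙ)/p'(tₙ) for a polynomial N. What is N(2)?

p'(t) = 6t - 7.
N(t) = t·p'(t) - p(t) = t·(6t - 7) - (3t^2 - 7t - 3) = 3t^2 + 3.
N(2) = 15.

15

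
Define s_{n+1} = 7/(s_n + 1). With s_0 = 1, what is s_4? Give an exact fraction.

161/86

s_1 = 7/(1 + 1) = 7/2.
s_2 = 7/(7/2 + 1) = 14/9.
s_3 = 7/(14/9 + 1) = 63/23.
s_4 = 7/(63/23 + 1) = 161/86.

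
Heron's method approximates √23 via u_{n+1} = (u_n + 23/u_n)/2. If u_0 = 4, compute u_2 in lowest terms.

2993/624

u_1 = (4 + 23/4)/2 = 39/8.
u_2 = (39/8 + 23/(39/8))/2 = 2993/624.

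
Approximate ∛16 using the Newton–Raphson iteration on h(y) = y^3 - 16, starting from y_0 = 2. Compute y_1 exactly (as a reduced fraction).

8/3

h'(y) = 3y^2.
h(2) = -8, h'(2) = 12, so y_1 = 2 - (-8)/12 = 8/3.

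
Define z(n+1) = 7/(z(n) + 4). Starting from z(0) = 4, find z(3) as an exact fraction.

z(1) = 7/(4 + 4) = 7/8.
z(2) = 7/(7/8 + 4) = 56/39.
z(3) = 7/(56/39 + 4) = 273/212.

273/212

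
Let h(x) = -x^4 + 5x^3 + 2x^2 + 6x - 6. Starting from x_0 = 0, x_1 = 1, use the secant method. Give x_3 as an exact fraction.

h(0) = -6, h(1) = 6. x_2 = 1 - 6·(1 - 0)/(6 - (-6)) = 1/2.
h(1) = 6, h(1/2) = -31/16. x_3 = (1/2) - (-31/16)·((1/2) - 1)/((-31/16) - 6) = 79/127.

79/127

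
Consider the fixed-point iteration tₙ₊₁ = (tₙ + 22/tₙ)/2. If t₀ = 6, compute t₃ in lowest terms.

t₁ = (6 + 22/6)/2 = 29/6.
t₂ = (29/6 + 22/(29/6))/2 = 1633/348.
t₃ = (1633/348 + 22/(1633/348))/2 = 5330977/1136568.

5330977/1136568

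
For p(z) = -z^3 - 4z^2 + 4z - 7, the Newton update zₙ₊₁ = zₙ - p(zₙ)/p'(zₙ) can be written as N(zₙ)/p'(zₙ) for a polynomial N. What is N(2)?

-25

p'(z) = -3z^2 - 8z + 4.
N(z) = z·p'(z) - p(z) = z·(-3z^2 - 8z + 4) - (-z^3 - 4z^2 + 4z - 7) = -2z^3 - 4z^2 + 7.
N(2) = -25.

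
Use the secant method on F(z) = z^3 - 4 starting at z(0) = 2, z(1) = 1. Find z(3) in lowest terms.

F(2) = 4, F(1) = -3. z(2) = 1 - (-3)·(1 - 2)/((-3) - 4) = 10/7.
F(1) = -3, F(10/7) = -372/343. z(3) = (10/7) - (-372/343)·((10/7) - 1)/((-372/343) - (-3)) = 122/73.

122/73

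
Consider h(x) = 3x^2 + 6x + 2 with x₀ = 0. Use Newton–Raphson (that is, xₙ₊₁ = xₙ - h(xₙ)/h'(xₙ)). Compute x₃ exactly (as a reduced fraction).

-71/168

h'(x) = 6x + 6.
h(0) = 2, h'(0) = 6, so x₁ = 0 - 2/6 = -1/3.
h(-1/3) = 1/3, h'(-1/3) = 4, so x₂ = (-1/3) - (1/3)/4 = -5/12.
h(-5/12) = 1/48, h'(-5/12) = 7/2, so x₃ = (-5/12) - (1/48)/(7/2) = -71/168.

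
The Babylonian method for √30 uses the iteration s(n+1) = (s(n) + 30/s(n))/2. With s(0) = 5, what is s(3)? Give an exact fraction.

s(1) = (5 + 30/5)/2 = 11/2.
s(2) = (11/2 + 30/(11/2))/2 = 241/44.
s(3) = (241/44 + 30/(241/44))/2 = 116161/21208.

116161/21208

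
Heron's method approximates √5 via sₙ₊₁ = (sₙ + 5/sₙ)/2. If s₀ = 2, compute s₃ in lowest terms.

s₁ = (2 + 5/2)/2 = 9/4.
s₂ = (9/4 + 5/(9/4))/2 = 161/72.
s₃ = (161/72 + 5/(161/72))/2 = 51841/23184.

51841/23184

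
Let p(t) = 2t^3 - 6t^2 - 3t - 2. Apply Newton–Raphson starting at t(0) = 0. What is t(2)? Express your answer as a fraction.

p'(t) = 6t^2 - 12t - 3.
p(0) = -2, p'(0) = -3, so t(1) = 0 - (-2)/(-3) = -2/3.
p(-2/3) = -88/27, p'(-2/3) = 23/3, so t(2) = (-2/3) - (-88/27)/(23/3) = -50/207.

-50/207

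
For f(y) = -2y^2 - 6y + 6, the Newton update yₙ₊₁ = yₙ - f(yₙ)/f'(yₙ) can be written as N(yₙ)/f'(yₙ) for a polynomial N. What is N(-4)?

-38

f'(y) = -4y - 6.
N(y) = y·f'(y) - f(y) = y·(-4y - 6) - (-2y^2 - 6y + 6) = -2y^2 - 6.
N(-4) = -38.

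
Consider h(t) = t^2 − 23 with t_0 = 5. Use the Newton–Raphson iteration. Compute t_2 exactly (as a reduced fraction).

1151/240

h'(t) = 2t.
h(5) = 2, h'(5) = 10, so t_1 = 5 − 2/10 = 24/5.
h(24/5) = 1/25, h'(24/5) = 48/5, so t_2 = (24/5) − (1/25)/(48/5) = 1151/240.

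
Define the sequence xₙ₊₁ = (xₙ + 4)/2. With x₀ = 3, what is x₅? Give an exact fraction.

x₁ = (3 + 4)/2 = 7/2.
x₂ = ((7/2) + 4)/2 = 15/4.
x₃ = ((15/4) + 4)/2 = 31/8.
x₄ = ((31/8) + 4)/2 = 63/16.
x₅ = ((63/16) + 4)/2 = 127/32.

127/32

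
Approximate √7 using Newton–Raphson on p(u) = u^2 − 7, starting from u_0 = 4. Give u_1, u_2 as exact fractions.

u_1 = 23/8, u_2 = 977/368

p'(u) = 2u.
p(4) = 9, p'(4) = 8, so u_1 = 4 − 9/8 = 23/8.
p(23/8) = 81/64, p'(23/8) = 23/4, so u_2 = (23/8) − (81/64)/(23/4) = 977/368.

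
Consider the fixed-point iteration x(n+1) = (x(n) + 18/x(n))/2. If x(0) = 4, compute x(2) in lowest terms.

x(1) = (4 + 18/4)/2 = 17/4.
x(2) = (17/4 + 18/(17/4))/2 = 577/136.

577/136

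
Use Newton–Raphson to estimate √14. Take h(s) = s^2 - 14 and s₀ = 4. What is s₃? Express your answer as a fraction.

h'(s) = 2s.
h(4) = 2, h'(4) = 8, so s₁ = 4 - 2/8 = 15/4.
h(15/4) = 1/16, h'(15/4) = 15/2, so s₂ = (15/4) - (1/16)/(15/2) = 449/120.
h(449/120) = 1/14400, h'(449/120) = 449/60, so s₃ = (449/120) - (1/14400)/(449/60) = 403201/107760.

403201/107760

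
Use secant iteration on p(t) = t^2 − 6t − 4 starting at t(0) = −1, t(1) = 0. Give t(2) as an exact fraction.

p(−1) = 3, p(0) = −4. t(2) = 0 − (−4)·(0 − (−1))/((−4) − 3) = −4/7.

−4/7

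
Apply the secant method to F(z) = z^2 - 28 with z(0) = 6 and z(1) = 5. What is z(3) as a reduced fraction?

598/113

F(6) = 8, F(5) = -3. z(2) = 5 - (-3)·(5 - 6)/((-3) - 8) = 58/11.
F(5) = -3, F(58/11) = -24/121. z(3) = (58/11) - (-24/121)·((58/11) - 5)/((-24/121) - (-3)) = 598/113.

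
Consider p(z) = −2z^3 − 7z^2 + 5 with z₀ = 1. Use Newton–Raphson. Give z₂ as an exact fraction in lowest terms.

1441/1880

p'(z) = −6z^2 − 14z.
p(1) = −4, p'(1) = −20, so z₁ = 1 − (−4)/(−20) = 4/5.
p(4/5) = −63/125, p'(4/5) = −376/25, so z₂ = (4/5) − (−63/125)/(−376/25) = 1441/1880.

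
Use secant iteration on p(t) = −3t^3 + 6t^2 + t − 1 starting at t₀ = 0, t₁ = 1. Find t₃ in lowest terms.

p(0) = −1, p(1) = 3. t₂ = 1 − 3·(1 − 0)/(3 − (−1)) = 1/4.
p(1) = 3, p(1/4) = −27/64. t₃ = (1/4) − (−27/64)·((1/4) − 1)/((−27/64) − 3) = 25/73.

25/73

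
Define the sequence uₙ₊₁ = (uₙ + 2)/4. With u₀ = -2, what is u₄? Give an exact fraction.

u₁ = ((-2) + 2)/4 = 0.
u₂ = (0 + 2)/4 = 1/2.
u₃ = ((1/2) + 2)/4 = 5/8.
u₄ = ((5/8) + 2)/4 = 21/32.

21/32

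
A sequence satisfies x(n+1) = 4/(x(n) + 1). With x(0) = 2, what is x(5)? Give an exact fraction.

x(1) = 4/(2 + 1) = 4/3.
x(2) = 4/(4/3 + 1) = 12/7.
x(3) = 4/(12/7 + 1) = 28/19.
x(4) = 4/(28/19 + 1) = 76/47.
x(5) = 4/(76/47 + 1) = 188/123.

188/123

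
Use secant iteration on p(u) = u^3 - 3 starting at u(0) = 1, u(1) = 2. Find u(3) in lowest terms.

561/403

p(1) = -2, p(2) = 5. u(2) = 2 - 5·(2 - 1)/(5 - (-2)) = 9/7.
p(2) = 5, p(9/7) = -300/343. u(3) = (9/7) - (-300/343)·((9/7) - 2)/((-300/343) - 5) = 561/403.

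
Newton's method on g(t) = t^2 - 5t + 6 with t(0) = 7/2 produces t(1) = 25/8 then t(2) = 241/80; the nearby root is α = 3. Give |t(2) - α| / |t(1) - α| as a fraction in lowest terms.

t(1) - α = 25/8 - 3 = 1/8, so |t(1) - α| = 1/8.
t(2) - α = 241/80 - 3 = 1/80, so |t(2) - α| = 1/80.
Ratio = (1/80) / (1/8) = 1/10.

1/10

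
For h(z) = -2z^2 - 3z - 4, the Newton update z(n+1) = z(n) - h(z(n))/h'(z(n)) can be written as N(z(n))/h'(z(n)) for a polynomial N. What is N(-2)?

h'(z) = -4z - 3.
N(z) = z·h'(z) - h(z) = z·(-4z - 3) - (-2z^2 - 3z - 4) = -2z^2 + 4.
N(-2) = -4.

-4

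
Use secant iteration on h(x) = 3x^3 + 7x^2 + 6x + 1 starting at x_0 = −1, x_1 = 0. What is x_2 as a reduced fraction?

−1/2

h(−1) = −1, h(0) = 1. x_2 = 0 − 1·(0 − (−1))/(1 − (−1)) = −1/2.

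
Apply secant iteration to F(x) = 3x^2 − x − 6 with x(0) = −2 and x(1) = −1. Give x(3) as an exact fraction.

F(−2) = 8, F(−1) = −2. x(2) = (−1) − (−2)·((−1) − (−2))/((−2) − 8) = −6/5.
F(−1) = −2, F(−6/5) = −12/25. x(3) = (−6/5) − (−12/25)·((−6/5) − (−1))/((−12/25) − (−2)) = −24/19.

−24/19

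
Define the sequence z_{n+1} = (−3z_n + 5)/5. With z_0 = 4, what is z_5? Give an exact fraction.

z_1 = (−3·4 + 5)/5 = −7/5.
z_2 = (−3·(−7/5) + 5)/5 = 46/25.
z_3 = (−3·(46/25) + 5)/5 = −13/125.
z_4 = (−3·(−13/125) + 5)/5 = 664/625.
z_5 = (−3·(664/625) + 5)/5 = 1133/3125.

1133/3125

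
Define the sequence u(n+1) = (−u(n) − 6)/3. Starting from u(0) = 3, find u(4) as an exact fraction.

−13/9

u(1) = (−3 − 6)/3 = −3.
u(2) = (−(−3) − 6)/3 = −1.
u(3) = (−(−1) − 6)/3 = −5/3.
u(4) = (−(−5/3) − 6)/3 = −13/9.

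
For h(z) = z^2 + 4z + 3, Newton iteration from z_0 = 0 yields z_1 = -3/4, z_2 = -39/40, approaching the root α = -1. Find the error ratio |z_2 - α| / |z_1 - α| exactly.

z_1 - α = -3/4 - (-1) = -3/4 + 1 = 1/4, so |z_1 - α| = 1/4.
z_2 - α = -39/40 - (-1) = -39/40 + 1 = 1/40, so |z_2 - α| = 1/40.
Ratio = (1/40) / (1/4) = 1/10.

1/10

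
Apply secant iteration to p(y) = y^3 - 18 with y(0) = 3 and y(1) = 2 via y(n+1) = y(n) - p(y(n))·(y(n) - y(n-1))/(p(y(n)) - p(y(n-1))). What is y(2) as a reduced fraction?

p(3) = 9, p(2) = -10. y(2) = 2 - (-10)·(2 - 3)/((-10) - 9) = 48/19.

48/19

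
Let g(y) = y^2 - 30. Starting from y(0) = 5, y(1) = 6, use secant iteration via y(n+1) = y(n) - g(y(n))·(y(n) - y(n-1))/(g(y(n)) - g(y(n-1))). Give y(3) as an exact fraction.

g(5) = -5, g(6) = 6. y(2) = 6 - 6·(6 - 5)/(6 - (-5)) = 60/11.
g(6) = 6, g(60/11) = -30/121. y(3) = (60/11) - (-30/121)·((60/11) - 6)/((-30/121) - 6) = 115/21.

115/21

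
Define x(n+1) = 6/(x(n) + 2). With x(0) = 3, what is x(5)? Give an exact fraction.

x(1) = 6/(3 + 2) = 6/5.
x(2) = 6/(6/5 + 2) = 15/8.
x(3) = 6/(15/8 + 2) = 48/31.
x(4) = 6/(48/31 + 2) = 93/55.
x(5) = 6/(93/55 + 2) = 330/203.

330/203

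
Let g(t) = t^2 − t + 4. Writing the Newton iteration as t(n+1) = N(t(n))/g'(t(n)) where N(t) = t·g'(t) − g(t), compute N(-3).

g'(t) = 2t − 1.
N(t) = t·g'(t) − g(t) = t·(2t − 1) − (t^2 − t + 4) = t^2 − 4.
N(-3) = 5.

5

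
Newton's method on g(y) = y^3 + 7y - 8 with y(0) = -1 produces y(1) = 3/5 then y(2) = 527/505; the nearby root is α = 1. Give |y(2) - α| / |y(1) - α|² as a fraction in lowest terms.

55/202

y(1) - α = 3/5 - 1 = -2/5, so |y(1) - α| = 2/5.
y(2) - α = 527/505 - 1 = 22/505, so |y(2) - α| = 22/505.
|y(1) - α|² = 4/25.
Ratio = (22/505) / (4/25) = 55/202.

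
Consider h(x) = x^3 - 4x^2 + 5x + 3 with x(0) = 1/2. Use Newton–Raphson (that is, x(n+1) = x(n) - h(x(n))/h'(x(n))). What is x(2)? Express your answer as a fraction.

h'(x) = 3x^2 - 8x + 5.
h(1/2) = 37/8, h'(1/2) = 7/4, so x(1) = (1/2) - (37/8)/(7/4) = -15/7.
h(-15/7) = -12321/343, h'(-15/7) = 1760/49, so x(2) = (-15/7) - (-12321/343)/(1760/49) = -14079/12320.

-14079/12320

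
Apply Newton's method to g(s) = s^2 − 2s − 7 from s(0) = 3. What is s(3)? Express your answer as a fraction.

g'(s) = 2s − 2.
g(3) = −4, g'(3) = 4, so s(1) = 3 − (−4)/4 = 4.
g(4) = 1, g'(4) = 6, so s(2) = 4 − 1/6 = 23/6.
g(23/6) = 1/36, g'(23/6) = 17/3, so s(3) = (23/6) − (1/36)/(17/3) = 781/204.

781/204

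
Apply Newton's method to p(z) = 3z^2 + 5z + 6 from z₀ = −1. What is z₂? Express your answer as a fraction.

21/23

p'(z) = 6z + 5.
p(−1) = 4, p'(−1) = −1, so z₁ = (−1) − 4/(−1) = 3.
p(3) = 48, p'(3) = 23, so z₂ = 3 − 48/23 = 21/23.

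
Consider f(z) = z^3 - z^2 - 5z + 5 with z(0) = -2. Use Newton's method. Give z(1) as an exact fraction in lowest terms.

f'(z) = 3z^2 - 2z - 5.
f(-2) = 3, f'(-2) = 11, so z(1) = (-2) - 3/11 = -25/11.

-25/11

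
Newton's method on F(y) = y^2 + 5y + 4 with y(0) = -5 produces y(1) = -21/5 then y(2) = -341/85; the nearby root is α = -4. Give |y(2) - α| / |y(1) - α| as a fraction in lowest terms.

y(1) - α = -21/5 - (-4) = -21/5 + 4 = -1/5, so |y(1) - α| = 1/5.
y(2) - α = -341/85 - (-4) = -341/85 + 4 = -1/85, so |y(2) - α| = 1/85.
Ratio = (1/85) / (1/5) = 1/17.

1/17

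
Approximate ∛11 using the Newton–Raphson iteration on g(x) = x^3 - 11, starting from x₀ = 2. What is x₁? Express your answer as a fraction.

9/4

g'(x) = 3x^2.
g(2) = -3, g'(2) = 12, so x₁ = 2 - (-3)/12 = 9/4.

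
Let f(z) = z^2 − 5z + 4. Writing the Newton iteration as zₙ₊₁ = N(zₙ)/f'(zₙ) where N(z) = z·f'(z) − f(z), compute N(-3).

5

f'(z) = 2z − 5.
N(z) = z·f'(z) − f(z) = z·(2z − 5) − (z^2 − 5z + 4) = z^2 − 4.
N(-3) = 5.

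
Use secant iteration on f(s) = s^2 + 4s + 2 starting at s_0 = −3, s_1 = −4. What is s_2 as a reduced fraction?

f(−3) = −1, f(−4) = 2. s_2 = (−4) − 2·((−4) − (−3))/(2 − (−1)) = −10/3.

−10/3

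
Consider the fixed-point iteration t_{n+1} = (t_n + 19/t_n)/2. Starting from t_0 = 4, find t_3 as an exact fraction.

11916881/2733920

t_1 = (4 + 19/4)/2 = 35/8.
t_2 = (35/8 + 19/(35/8))/2 = 2441/560.
t_3 = (2441/560 + 19/(2441/560))/2 = 11916881/2733920.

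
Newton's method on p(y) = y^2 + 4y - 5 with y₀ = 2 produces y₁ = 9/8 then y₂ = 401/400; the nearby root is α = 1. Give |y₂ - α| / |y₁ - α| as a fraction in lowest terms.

1/50

y₁ - α = 9/8 - 1 = 1/8, so |y₁ - α| = 1/8.
y₂ - α = 401/400 - 1 = 1/400, so |y₂ - α| = 1/400.
Ratio = (1/400) / (1/8) = 1/50.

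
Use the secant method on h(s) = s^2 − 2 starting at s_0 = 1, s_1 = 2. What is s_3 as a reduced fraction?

7/5

h(1) = −1, h(2) = 2. s_2 = 2 − 2·(2 − 1)/(2 − (−1)) = 4/3.
h(2) = 2, h(4/3) = −2/9. s_3 = (4/3) − (−2/9)·((4/3) − 2)/((−2/9) − 2) = 7/5.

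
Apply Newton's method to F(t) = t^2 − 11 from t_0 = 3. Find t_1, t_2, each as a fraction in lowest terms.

F'(t) = 2t.
F(3) = −2, F'(3) = 6, so t_1 = 3 − (−2)/6 = 10/3.
F(10/3) = 1/9, F'(10/3) = 20/3, so t_2 = (10/3) − (1/9)/(20/3) = 199/60.

t_1 = 10/3, t_2 = 199/60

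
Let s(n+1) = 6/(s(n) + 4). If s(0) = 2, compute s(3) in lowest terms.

15/13

s(1) = 6/(2 + 4) = 1.
s(2) = 6/(1 + 4) = 6/5.
s(3) = 6/(6/5 + 4) = 15/13.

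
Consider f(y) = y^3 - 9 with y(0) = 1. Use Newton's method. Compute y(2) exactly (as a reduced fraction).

f'(y) = 3y^2.
f(1) = -8, f'(1) = 3, so y(1) = 1 - (-8)/3 = 11/3.
f(11/3) = 1088/27, f'(11/3) = 121/3, so y(2) = (11/3) - (1088/27)/(121/3) = 2905/1089.

2905/1089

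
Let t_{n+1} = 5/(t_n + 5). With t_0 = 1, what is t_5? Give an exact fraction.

240/281

t_1 = 5/(1 + 5) = 5/6.
t_2 = 5/(5/6 + 5) = 6/7.
t_3 = 5/(6/7 + 5) = 35/41.
t_4 = 5/(35/41 + 5) = 41/48.
t_5 = 5/(41/48 + 5) = 240/281.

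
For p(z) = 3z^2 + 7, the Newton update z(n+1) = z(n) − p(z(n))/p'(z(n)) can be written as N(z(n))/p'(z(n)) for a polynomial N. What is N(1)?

p'(z) = 6z.
N(z) = z·p'(z) − p(z) = z·(6z) − (3z^2 + 7) = 3z^2 − 7.
N(1) = −4.

−4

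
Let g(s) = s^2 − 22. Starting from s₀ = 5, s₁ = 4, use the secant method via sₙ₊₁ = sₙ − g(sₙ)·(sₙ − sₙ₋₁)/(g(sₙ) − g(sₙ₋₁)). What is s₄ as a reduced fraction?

1712/365

g(5) = 3, g(4) = −6. s₂ = 4 − (−6)·(4 − 5)/((−6) − 3) = 14/3.
g(4) = −6, g(14/3) = −2/9. s₃ = (14/3) − (−2/9)·((14/3) − 4)/((−2/9) − (−6)) = 61/13.
g(14/3) = −2/9, g(61/13) = 3/169. s₄ = (61/13) − (3/169)·((61/13) − (14/3))/((3/169) − (−2/9)) = 1712/365.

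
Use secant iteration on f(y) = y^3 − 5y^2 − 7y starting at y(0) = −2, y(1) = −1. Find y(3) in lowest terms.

f(−2) = −14, f(−1) = 1. y(2) = (−1) − 1·((−1) − (−2))/(1 − (−14)) = −16/15.
f(−1) = 1, f(−16/15) = 1904/3375. y(3) = (−16/15) − (1904/3375)·((−16/15) − (−1))/((1904/3375) − 1) = −1696/1471.

−1696/1471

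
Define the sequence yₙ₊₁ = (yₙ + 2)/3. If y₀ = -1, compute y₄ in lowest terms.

y₁ = ((-1) + 2)/3 = 1/3.
y₂ = ((1/3) + 2)/3 = 7/9.
y₃ = ((7/9) + 2)/3 = 25/27.
y₄ = ((25/27) + 2)/3 = 79/81.

79/81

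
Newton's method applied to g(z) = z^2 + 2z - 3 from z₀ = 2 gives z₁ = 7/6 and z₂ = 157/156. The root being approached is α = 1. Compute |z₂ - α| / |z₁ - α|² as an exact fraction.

z₁ - α = 7/6 - 1 = 1/6, so |z₁ - α| = 1/6.
z₂ - α = 157/156 - 1 = 1/156, so |z₂ - α| = 1/156.
|z₁ - α|² = 1/36.
Ratio = (1/156) / (1/36) = 3/13.

3/13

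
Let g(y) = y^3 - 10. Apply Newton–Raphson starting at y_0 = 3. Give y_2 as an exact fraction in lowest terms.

g'(y) = 3y^2.
g(3) = 17, g'(3) = 27, so y_1 = 3 - 17/27 = 64/27.
g(64/27) = 65314/19683, g'(64/27) = 4096/243, so y_2 = (64/27) - (65314/19683)/(4096/243) = 360559/165888.

360559/165888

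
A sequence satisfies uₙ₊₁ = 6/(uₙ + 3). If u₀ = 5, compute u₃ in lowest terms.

u₁ = 6/(5 + 3) = 3/4.
u₂ = 6/(3/4 + 3) = 8/5.
u₃ = 6/(8/5 + 3) = 30/23.

30/23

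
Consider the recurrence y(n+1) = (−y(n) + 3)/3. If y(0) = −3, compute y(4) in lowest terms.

y(1) = (−(−3) + 3)/3 = 2.
y(2) = (−2 + 3)/3 = 1/3.
y(3) = (−(1/3) + 3)/3 = 8/9.
y(4) = (−(8/9) + 3)/3 = 19/27.

19/27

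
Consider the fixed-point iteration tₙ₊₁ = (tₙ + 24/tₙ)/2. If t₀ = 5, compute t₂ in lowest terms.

4801/980

t₁ = (5 + 24/5)/2 = 49/10.
t₂ = (49/10 + 24/(49/10))/2 = 4801/980.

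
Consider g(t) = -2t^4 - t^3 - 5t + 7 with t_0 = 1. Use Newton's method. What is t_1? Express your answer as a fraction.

g'(t) = -8t^3 - 3t^2 - 5.
g(1) = -1, g'(1) = -16, so t_1 = 1 - (-1)/(-16) = 15/16.

15/16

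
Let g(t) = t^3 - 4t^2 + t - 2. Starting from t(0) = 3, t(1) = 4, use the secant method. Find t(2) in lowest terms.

g(3) = -8, g(4) = 2. t(2) = 4 - 2·(4 - 3)/(2 - (-8)) = 19/5.

19/5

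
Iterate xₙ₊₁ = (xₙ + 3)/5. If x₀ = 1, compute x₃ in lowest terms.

94/125

x₁ = (1 + 3)/5 = 4/5.
x₂ = ((4/5) + 3)/5 = 19/25.
x₃ = ((19/25) + 3)/5 = 94/125.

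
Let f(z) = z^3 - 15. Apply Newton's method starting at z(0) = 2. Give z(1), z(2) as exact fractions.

z(1) = 31/12, z(2) = 42751/17298

f'(z) = 3z^2.
f(2) = -7, f'(2) = 12, so z(1) = 2 - (-7)/12 = 31/12.
f(31/12) = 3871/1728, f'(31/12) = 961/48, so z(2) = (31/12) - (3871/1728)/(961/48) = 42751/17298.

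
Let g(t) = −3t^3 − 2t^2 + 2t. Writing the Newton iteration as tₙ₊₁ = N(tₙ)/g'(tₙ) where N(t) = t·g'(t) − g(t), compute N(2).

−56

g'(t) = −9t^2 − 4t + 2.
N(t) = t·g'(t) − g(t) = t·(−9t^2 − 4t + 2) − (−3t^3 − 2t^2 + 2t) = −6t^3 − 2t^2.
N(2) = −56.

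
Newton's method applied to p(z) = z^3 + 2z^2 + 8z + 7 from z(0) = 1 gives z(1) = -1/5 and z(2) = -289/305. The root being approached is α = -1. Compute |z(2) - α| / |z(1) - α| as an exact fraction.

z(1) - α = -1/5 - (-1) = -1/5 + 1 = 4/5, so |z(1) - α| = 4/5.
z(2) - α = -289/305 - (-1) = -289/305 + 1 = 16/305, so |z(2) - α| = 16/305.
Ratio = (16/305) / (4/5) = 4/61.

4/61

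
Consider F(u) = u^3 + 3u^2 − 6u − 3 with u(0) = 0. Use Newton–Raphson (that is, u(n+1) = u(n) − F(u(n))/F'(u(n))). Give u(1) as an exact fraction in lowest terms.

−1/2

F'(u) = 3u^2 + 6u − 6.
F(0) = −3, F'(0) = −6, so u(1) = 0 − (−3)/(−6) = −1/2.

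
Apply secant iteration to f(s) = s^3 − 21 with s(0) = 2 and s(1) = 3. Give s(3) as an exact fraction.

f(2) = −13, f(3) = 6. s(2) = 3 − 6·(3 − 2)/(6 − (−13)) = 51/19.
f(3) = 6, f(51/19) = −11388/6859. s(3) = (51/19) − (−11388/6859)·((51/19) − 3)/((−11388/6859) − 6) = 8035/2919.

8035/2919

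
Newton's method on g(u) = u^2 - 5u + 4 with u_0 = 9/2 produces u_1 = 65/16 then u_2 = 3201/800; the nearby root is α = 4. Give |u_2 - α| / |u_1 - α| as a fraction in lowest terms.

u_1 - α = 65/16 - 4 = 1/16, so |u_1 - α| = 1/16.
u_2 - α = 3201/800 - 4 = 1/800, so |u_2 - α| = 1/800.
Ratio = (1/800) / (1/16) = 1/50.

1/50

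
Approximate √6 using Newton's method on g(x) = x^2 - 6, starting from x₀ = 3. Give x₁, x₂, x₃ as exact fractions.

g'(x) = 2x.
g(3) = 3, g'(3) = 6, so x₁ = 3 - 3/6 = 5/2.
g(5/2) = 1/4, g'(5/2) = 5, so x₂ = (5/2) - (1/4)/5 = 49/20.
g(49/20) = 1/400, g'(49/20) = 49/10, so x₃ = (49/20) - (1/400)/(49/10) = 4801/1960.

x₁ = 5/2, x₂ = 49/20, x₃ = 4801/1960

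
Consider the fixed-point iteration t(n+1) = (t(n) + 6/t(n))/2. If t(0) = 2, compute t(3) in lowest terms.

4801/1960

t(1) = (2 + 6/2)/2 = 5/2.
t(2) = (5/2 + 6/(5/2))/2 = 49/20.
t(3) = (49/20 + 6/(49/20))/2 = 4801/1960.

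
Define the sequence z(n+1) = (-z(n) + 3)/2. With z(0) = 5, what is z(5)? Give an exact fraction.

7/8

z(1) = (-5 + 3)/2 = -1.
z(2) = (-(-1) + 3)/2 = 2.
z(3) = (-2 + 3)/2 = 1/2.
z(4) = (-(1/2) + 3)/2 = 5/4.
z(5) = (-(5/4) + 3)/2 = 7/8.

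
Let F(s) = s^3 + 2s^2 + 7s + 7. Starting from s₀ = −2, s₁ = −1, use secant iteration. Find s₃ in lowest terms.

−457/393

F(−2) = −7, F(−1) = 1. s₂ = (−1) − 1·((−1) − (−2))/(1 − (−7)) = −9/8.
F(−1) = 1, F(−9/8) = 119/512. s₃ = (−9/8) − (119/512)·((−9/8) − (−1))/((119/512) − 1) = −457/393.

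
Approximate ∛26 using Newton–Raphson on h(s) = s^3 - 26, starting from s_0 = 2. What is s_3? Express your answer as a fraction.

3224924/1087849

h'(s) = 3s^2.
h(2) = -18, h'(2) = 12, so s_1 = 2 - (-18)/12 = 7/2.
h(7/2) = 135/8, h'(7/2) = 147/4, so s_2 = (7/2) - (135/8)/(147/4) = 149/49.
h(149/49) = 249075/117649, h'(149/49) = 66603/2401, so s_3 = (149/49) - (249075/117649)/(66603/2401) = 3224924/1087849.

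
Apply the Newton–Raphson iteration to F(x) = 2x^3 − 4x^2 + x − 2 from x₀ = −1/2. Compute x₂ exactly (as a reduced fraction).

F'(x) = 6x^2 − 8x + 1.
F(−1/2) = −15/4, F'(−1/2) = 13/2, so x₁ = (−1/2) − (−15/4)/(13/2) = 1/13.
F(1/13) = −4275/2197, F'(1/13) = 71/169, so x₂ = (1/13) − (−4275/2197)/(71/169) = 4346/923.

4346/923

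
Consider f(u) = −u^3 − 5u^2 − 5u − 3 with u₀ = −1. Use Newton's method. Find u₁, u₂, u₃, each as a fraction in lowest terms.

f'(u) = −3u^2 − 10u − 5.
f(−1) = −2, f'(−1) = 2, so u₁ = (−1) − (−2)/2 = 0.
f(0) = −3, f'(0) = −5, so u₂ = 0 − (−3)/(−5) = −3/5.
f(−3/5) = −198/125, f'(−3/5) = −2/25, so u₃ = (−3/5) − (−198/125)/(−2/25) = −102/5.

u₁ = 0, u₂ = −3/5, u₃ = −102/5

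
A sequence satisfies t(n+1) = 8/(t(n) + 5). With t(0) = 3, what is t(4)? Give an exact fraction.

152/119

t(1) = 8/(3 + 5) = 1.
t(2) = 8/(1 + 5) = 4/3.
t(3) = 8/(4/3 + 5) = 24/19.
t(4) = 8/(24/19 + 5) = 152/119.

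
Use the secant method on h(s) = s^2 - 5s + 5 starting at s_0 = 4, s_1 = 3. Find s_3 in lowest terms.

11/3

h(4) = 1, h(3) = -1. s_2 = 3 - (-1)·(3 - 4)/((-1) - 1) = 7/2.
h(3) = -1, h(7/2) = -1/4. s_3 = (7/2) - (-1/4)·((7/2) - 3)/((-1/4) - (-1)) = 11/3.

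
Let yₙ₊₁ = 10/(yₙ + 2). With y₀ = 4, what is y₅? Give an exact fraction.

y₁ = 10/(4 + 2) = 5/3.
y₂ = 10/(5/3 + 2) = 30/11.
y₃ = 10/(30/11 + 2) = 55/26.
y₄ = 10/(55/26 + 2) = 260/107.
y₅ = 10/(260/107 + 2) = 535/237.

535/237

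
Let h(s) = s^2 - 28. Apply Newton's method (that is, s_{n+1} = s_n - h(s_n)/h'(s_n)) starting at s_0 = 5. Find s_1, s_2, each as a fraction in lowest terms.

h'(s) = 2s.
h(5) = -3, h'(5) = 10, so s_1 = 5 - (-3)/10 = 53/10.
h(53/10) = 9/100, h'(53/10) = 53/5, so s_2 = (53/10) - (9/100)/(53/5) = 5609/1060.

s_1 = 53/10, s_2 = 5609/1060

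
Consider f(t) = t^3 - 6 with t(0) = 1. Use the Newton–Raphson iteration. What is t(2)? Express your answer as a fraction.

f'(t) = 3t^2.
f(1) = -5, f'(1) = 3, so t(1) = 1 - (-5)/3 = 8/3.
f(8/3) = 350/27, f'(8/3) = 64/3, so t(2) = (8/3) - (350/27)/(64/3) = 593/288.

593/288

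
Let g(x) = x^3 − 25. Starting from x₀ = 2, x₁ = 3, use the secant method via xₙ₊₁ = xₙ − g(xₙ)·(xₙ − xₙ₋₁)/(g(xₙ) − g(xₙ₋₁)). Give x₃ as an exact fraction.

g(2) = −17, g(3) = 2. x₂ = 3 − 2·(3 − 2)/(2 − (−17)) = 55/19.
g(3) = 2, g(55/19) = −5100/6859. x₃ = (55/19) − (−5100/6859)·((55/19) − 3)/((−5100/6859) − 2) = 27505/9409.

27505/9409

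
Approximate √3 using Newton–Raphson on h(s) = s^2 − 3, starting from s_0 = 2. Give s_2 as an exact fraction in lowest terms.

h'(s) = 2s.
h(2) = 1, h'(2) = 4, so s_1 = 2 − 1/4 = 7/4.
h(7/4) = 1/16, h'(7/4) = 7/2, so s_2 = (7/4) − (1/16)/(7/2) = 97/56.

97/56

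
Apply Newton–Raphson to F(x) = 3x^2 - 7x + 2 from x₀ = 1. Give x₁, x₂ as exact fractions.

F'(x) = 6x - 7.
F(1) = -2, F'(1) = -1, so x₁ = 1 - (-2)/(-1) = -1.
F(-1) = 12, F'(-1) = -13, so x₂ = (-1) - 12/(-13) = -1/13.

x₁ = -1, x₂ = -1/13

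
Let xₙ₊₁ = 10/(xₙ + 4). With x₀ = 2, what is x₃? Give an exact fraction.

85/49

x₁ = 10/(2 + 4) = 5/3.
x₂ = 10/(5/3 + 4) = 30/17.
x₃ = 10/(30/17 + 4) = 85/49.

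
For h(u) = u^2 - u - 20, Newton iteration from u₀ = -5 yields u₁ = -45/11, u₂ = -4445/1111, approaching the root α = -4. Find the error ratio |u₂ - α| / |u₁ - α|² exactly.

11/101

u₁ - α = -45/11 - (-4) = -45/11 + 4 = -1/11, so |u₁ - α| = 1/11.
u₂ - α = -4445/1111 - (-4) = -4445/1111 + 4 = -1/1111, so |u₂ - α| = 1/1111.
|u₁ - α|² = 1/121.
Ratio = (1/1111) / (1/121) = 11/101.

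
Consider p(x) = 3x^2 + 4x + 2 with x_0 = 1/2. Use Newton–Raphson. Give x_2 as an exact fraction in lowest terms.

−1493/2296

p'(x) = 6x + 4.
p(1/2) = 19/4, p'(1/2) = 7, so x_1 = (1/2) − (19/4)/7 = −5/28.
p(−5/28) = 1083/784, p'(−5/28) = 41/14, so x_2 = (−5/28) − (1083/784)/(41/14) = −1493/2296.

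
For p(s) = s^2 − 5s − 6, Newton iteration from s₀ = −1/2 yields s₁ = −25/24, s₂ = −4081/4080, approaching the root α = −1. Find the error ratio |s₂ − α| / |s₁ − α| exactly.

s₁ − α = −25/24 − (−1) = −25/24 + 1 = −1/24, so |s₁ − α| = 1/24.
s₂ − α = −4081/4080 − (−1) = −4081/4080 + 1 = −1/4080, so |s₂ − α| = 1/4080.
Ratio = (1/4080) / (1/24) = 1/170.

1/170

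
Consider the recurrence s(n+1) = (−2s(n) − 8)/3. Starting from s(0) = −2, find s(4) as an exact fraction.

s(1) = (−2·(−2) − 8)/3 = −4/3.
s(2) = (−2·(−4/3) − 8)/3 = −16/9.
s(3) = (−2·(−16/9) − 8)/3 = −40/27.
s(4) = (−2·(−40/27) − 8)/3 = −136/81.

−136/81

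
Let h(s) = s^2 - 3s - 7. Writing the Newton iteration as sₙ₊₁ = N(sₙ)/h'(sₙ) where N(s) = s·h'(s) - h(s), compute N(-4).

23

h'(s) = 2s - 3.
N(s) = s·h'(s) - h(s) = s·(2s - 3) - (s^2 - 3s - 7) = s^2 + 7.
N(-4) = 23.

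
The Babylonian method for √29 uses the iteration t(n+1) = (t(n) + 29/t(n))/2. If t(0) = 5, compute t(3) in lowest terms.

t(1) = (5 + 29/5)/2 = 27/5.
t(2) = (27/5 + 29/(27/5))/2 = 727/135.
t(3) = (727/135 + 29/(727/135))/2 = 528527/98145.

528527/98145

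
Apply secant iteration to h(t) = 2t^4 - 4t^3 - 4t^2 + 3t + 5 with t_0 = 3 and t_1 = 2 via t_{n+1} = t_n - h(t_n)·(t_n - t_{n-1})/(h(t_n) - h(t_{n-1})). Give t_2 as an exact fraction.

h(3) = 32, h(2) = -5. t_2 = 2 - (-5)·(2 - 3)/((-5) - 32) = 79/37.

79/37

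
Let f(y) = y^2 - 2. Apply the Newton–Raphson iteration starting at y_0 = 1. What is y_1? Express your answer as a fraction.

3/2

f'(y) = 2y.
f(1) = -1, f'(1) = 2, so y_1 = 1 - (-1)/2 = 3/2.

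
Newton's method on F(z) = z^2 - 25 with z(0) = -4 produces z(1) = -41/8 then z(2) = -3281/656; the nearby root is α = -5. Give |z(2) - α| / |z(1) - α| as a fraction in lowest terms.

z(1) - α = -41/8 - (-5) = -41/8 + 5 = -1/8, so |z(1) - α| = 1/8.
z(2) - α = -3281/656 - (-5) = -3281/656 + 5 = -1/656, so |z(2) - α| = 1/656.
Ratio = (1/656) / (1/8) = 1/82.

1/82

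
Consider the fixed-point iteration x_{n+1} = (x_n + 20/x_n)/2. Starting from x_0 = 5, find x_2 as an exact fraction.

161/36

x_1 = (5 + 20/5)/2 = 9/2.
x_2 = (9/2 + 20/(9/2))/2 = 161/36.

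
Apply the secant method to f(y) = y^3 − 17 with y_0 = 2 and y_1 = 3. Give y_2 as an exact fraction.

f(2) = −9, f(3) = 10. y_2 = 3 − 10·(3 − 2)/(10 − (−9)) = 47/19.

47/19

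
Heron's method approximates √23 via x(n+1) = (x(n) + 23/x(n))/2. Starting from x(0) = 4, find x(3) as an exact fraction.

17913697/3735264

x(1) = (4 + 23/4)/2 = 39/8.
x(2) = (39/8 + 23/(39/8))/2 = 2993/624.
x(3) = (2993/624 + 23/(2993/624))/2 = 17913697/3735264.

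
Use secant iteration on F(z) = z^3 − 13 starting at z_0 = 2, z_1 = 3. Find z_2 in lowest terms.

F(2) = −5, F(3) = 14. z_2 = 3 − 14·(3 − 2)/(14 − (−5)) = 43/19.

43/19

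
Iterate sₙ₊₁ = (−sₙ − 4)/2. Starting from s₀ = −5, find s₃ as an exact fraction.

−7/8

s₁ = (−(−5) − 4)/2 = 1/2.
s₂ = (−(1/2) − 4)/2 = −9/4.
s₃ = (−(−9/4) − 4)/2 = −7/8.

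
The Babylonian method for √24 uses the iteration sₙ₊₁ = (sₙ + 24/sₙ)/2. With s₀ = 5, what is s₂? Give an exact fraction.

s₁ = (5 + 24/5)/2 = 49/10.
s₂ = (49/10 + 24/(49/10))/2 = 4801/980.

4801/980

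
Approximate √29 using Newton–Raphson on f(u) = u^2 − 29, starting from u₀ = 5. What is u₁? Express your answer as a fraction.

27/5

f'(u) = 2u.
f(5) = −4, f'(5) = 10, so u₁ = 5 − (−4)/10 = 27/5.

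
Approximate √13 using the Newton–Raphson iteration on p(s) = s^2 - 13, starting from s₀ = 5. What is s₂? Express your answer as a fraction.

343/95

p'(s) = 2s.
p(5) = 12, p'(5) = 10, so s₁ = 5 - 12/10 = 19/5.
p(19/5) = 36/25, p'(19/5) = 38/5, so s₂ = (19/5) - (36/25)/(38/5) = 343/95.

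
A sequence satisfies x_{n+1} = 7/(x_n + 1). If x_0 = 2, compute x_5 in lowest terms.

707/318

x_1 = 7/(2 + 1) = 7/3.
x_2 = 7/(7/3 + 1) = 21/10.
x_3 = 7/(21/10 + 1) = 70/31.
x_4 = 7/(70/31 + 1) = 217/101.
x_5 = 7/(217/101 + 1) = 707/318.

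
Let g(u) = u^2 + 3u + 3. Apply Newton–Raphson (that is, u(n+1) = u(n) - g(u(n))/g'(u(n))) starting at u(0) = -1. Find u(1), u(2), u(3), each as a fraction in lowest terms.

u(1) = -2, u(2) = -1, u(3) = -2

g'(u) = 2u + 3.
g(-1) = 1, g'(-1) = 1, so u(1) = (-1) - 1/1 = -2.
g(-2) = 1, g'(-2) = -1, so u(2) = (-2) - 1/(-1) = -1.
g(-1) = 1, g'(-1) = 1, so u(3) = (-1) - 1/1 = -2.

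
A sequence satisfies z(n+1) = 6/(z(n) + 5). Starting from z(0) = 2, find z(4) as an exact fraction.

z(1) = 6/(2 + 5) = 6/7.
z(2) = 6/(6/7 + 5) = 42/41.
z(3) = 6/(42/41 + 5) = 246/247.
z(4) = 6/(246/247 + 5) = 1482/1481.

1482/1481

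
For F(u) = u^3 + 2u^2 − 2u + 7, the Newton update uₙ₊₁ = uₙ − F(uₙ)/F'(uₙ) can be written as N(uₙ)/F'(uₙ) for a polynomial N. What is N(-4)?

−103

F'(u) = 3u^2 + 4u − 2.
N(u) = u·F'(u) − F(u) = u·(3u^2 + 4u − 2) − (u^3 + 2u^2 − 2u + 7) = 2u^3 + 2u^2 − 7.
N(-4) = −103.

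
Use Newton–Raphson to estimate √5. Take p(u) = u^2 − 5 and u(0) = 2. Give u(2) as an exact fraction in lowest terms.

p'(u) = 2u.
p(2) = −1, p'(2) = 4, so u(1) = 2 − (−1)/4 = 9/4.
p(9/4) = 1/16, p'(9/4) = 9/2, so u(2) = (9/4) − (1/16)/(9/2) = 161/72.

161/72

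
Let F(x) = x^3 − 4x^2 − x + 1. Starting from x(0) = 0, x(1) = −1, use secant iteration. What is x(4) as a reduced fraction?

F(0) = 1, F(−1) = −3. x(2) = (−1) − (−3)·((−1) − 0)/((−3) − 1) = −1/4.
F(−1) = −3, F(−1/4) = 63/64. x(3) = (−1/4) − (63/64)·((−1/4) − (−1))/((63/64) − (−3)) = −37/85.
F(−1/4) = 63/64, F(−37/85) = 365337/614125. x(4) = (−37/85) − (365337/614125)·((−37/85) − (−1/4))/((365337/614125) − (63/64)) = −174541/242989.

−174541/242989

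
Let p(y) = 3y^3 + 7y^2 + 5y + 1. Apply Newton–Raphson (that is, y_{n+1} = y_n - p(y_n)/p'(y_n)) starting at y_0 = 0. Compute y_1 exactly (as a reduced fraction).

p'(y) = 9y^2 + 14y + 5.
p(0) = 1, p'(0) = 5, so y_1 = 0 - 1/5 = -1/5.

-1/5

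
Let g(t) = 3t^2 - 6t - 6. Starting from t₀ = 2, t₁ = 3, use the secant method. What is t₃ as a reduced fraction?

g(2) = -6, g(3) = 3. t₂ = 3 - 3·(3 - 2)/(3 - (-6)) = 8/3.
g(3) = 3, g(8/3) = -2/3. t₃ = (8/3) - (-2/3)·((8/3) - 3)/((-2/3) - 3) = 30/11.

30/11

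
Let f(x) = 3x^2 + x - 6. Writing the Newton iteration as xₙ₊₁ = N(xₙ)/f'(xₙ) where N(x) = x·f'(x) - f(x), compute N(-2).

f'(x) = 6x + 1.
N(x) = x·f'(x) - f(x) = x·(6x + 1) - (3x^2 + x - 6) = 3x^2 + 6.
N(-2) = 18.

18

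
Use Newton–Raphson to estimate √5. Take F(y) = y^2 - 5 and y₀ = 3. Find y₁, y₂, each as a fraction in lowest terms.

F'(y) = 2y.
F(3) = 4, F'(3) = 6, so y₁ = 3 - 4/6 = 7/3.
F(7/3) = 4/9, F'(7/3) = 14/3, so y₂ = (7/3) - (4/9)/(14/3) = 47/21.

y₁ = 7/3, y₂ = 47/21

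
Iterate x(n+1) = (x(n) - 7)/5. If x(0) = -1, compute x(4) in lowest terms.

-1093/625

x(1) = ((-1) - 7)/5 = -8/5.
x(2) = ((-8/5) - 7)/5 = -43/25.
x(3) = ((-43/25) - 7)/5 = -218/125.
x(4) = ((-218/125) - 7)/5 = -1093/625.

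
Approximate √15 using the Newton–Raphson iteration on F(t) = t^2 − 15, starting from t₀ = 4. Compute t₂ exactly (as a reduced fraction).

1921/496

F'(t) = 2t.
F(4) = 1, F'(4) = 8, so t₁ = 4 − 1/8 = 31/8.
F(31/8) = 1/64, F'(31/8) = 31/4, so t₂ = (31/8) − (1/64)/(31/4) = 1921/496.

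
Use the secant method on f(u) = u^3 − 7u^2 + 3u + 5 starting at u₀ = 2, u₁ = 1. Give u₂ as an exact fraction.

13/11

f(2) = −9, f(1) = 2. u₂ = 1 − 2·(1 − 2)/(2 − (−9)) = 13/11.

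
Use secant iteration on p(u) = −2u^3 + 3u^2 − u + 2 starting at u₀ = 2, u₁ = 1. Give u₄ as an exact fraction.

p(2) = −4, p(1) = 2. u₂ = 1 − 2·(1 − 2)/(2 − (−4)) = 4/3.
p(1) = 2, p(4/3) = 34/27. u₃ = (4/3) − (34/27)·((4/3) − 1)/((34/27) − 2) = 19/10.
p(4/3) = 34/27, p(19/10) = −697/250. u₄ = (19/10) − (−697/250)·((19/10) − (4/3))/((−697/250) − (34/27)) = 2426/1607.

2426/1607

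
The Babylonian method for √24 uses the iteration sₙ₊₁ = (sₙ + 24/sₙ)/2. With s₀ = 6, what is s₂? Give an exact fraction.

49/10

s₁ = (6 + 24/6)/2 = 5.
s₂ = (5 + 24/5)/2 = 49/10.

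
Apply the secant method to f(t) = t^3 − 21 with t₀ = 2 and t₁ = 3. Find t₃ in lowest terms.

8035/2919

f(2) = −13, f(3) = 6. t₂ = 3 − 6·(3 − 2)/(6 − (−13)) = 51/19.
f(3) = 6, f(51/19) = −11388/6859. t₃ = (51/19) − (−11388/6859)·((51/19) − 3)/((−11388/6859) − 6) = 8035/2919.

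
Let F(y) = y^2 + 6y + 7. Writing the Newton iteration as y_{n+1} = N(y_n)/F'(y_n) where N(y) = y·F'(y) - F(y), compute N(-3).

F'(y) = 2y + 6.
N(y) = y·F'(y) - F(y) = y·(2y + 6) - (y^2 + 6y + 7) = y^2 - 7.
N(-3) = 2.

2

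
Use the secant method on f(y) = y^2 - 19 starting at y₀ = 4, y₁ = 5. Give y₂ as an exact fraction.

f(4) = -3, f(5) = 6. y₂ = 5 - 6·(5 - 4)/(6 - (-3)) = 13/3.

13/3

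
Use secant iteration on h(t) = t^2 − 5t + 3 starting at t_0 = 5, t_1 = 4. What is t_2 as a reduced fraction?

h(5) = 3, h(4) = −1. t_2 = 4 − (−1)·(4 − 5)/((−1) − 3) = 17/4.

17/4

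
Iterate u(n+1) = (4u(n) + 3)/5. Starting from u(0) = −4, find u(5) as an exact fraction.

u(1) = (4·(−4) + 3)/5 = −13/5.
u(2) = (4·(−13/5) + 3)/5 = −37/25.
u(3) = (4·(−37/25) + 3)/5 = −73/125.
u(4) = (4·(−73/125) + 3)/5 = 83/625.
u(5) = (4·(83/625) + 3)/5 = 2207/3125.

2207/3125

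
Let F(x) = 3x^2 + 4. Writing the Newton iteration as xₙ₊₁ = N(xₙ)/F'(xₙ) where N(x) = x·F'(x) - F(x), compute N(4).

44

F'(x) = 6x.
N(x) = x·F'(x) - F(x) = x·(6x) - (3x^2 + 4) = 3x^2 - 4.
N(4) = 44.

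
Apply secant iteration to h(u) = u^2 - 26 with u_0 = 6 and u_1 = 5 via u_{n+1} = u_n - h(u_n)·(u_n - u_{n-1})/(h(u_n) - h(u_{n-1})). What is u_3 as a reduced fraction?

h(6) = 10, h(5) = -1. u_2 = 5 - (-1)·(5 - 6)/((-1) - 10) = 56/11.
h(5) = -1, h(56/11) = -10/121. u_3 = (56/11) - (-10/121)·((56/11) - 5)/((-10/121) - (-1)) = 566/111.

566/111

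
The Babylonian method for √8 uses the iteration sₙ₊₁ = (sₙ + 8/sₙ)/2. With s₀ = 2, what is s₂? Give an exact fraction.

17/6

s₁ = (2 + 8/2)/2 = 3.
s₂ = (3 + 8/3)/2 = 17/6.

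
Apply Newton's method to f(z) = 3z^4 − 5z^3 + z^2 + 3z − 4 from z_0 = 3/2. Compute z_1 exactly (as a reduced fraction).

f'(z) = 12z^3 − 15z^2 + 2z + 3.
f(3/2) = 17/16, f'(3/2) = 51/4, so z_1 = (3/2) − (17/16)/(51/4) = 17/12.

17/12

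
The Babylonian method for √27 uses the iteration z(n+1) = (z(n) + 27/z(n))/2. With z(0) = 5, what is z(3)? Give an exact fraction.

z(1) = (5 + 27/5)/2 = 26/5.
z(2) = (26/5 + 27/(26/5))/2 = 1351/260.
z(3) = (1351/260 + 27/(1351/260))/2 = 3650401/702520.

3650401/702520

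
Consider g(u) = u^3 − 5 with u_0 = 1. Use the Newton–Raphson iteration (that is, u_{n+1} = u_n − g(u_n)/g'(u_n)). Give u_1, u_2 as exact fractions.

u_1 = 7/3, u_2 = 821/441

g'(u) = 3u^2.
g(1) = −4, g'(1) = 3, so u_1 = 1 − (−4)/3 = 7/3.
g(7/3) = 208/27, g'(7/3) = 49/3, so u_2 = (7/3) − (208/27)/(49/3) = 821/441.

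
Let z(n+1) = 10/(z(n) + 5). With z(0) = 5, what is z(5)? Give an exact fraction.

26/17

z(1) = 10/(5 + 5) = 1.
z(2) = 10/(1 + 5) = 5/3.
z(3) = 10/(5/3 + 5) = 3/2.
z(4) = 10/(3/2 + 5) = 20/13.
z(5) = 10/(20/13 + 5) = 26/17.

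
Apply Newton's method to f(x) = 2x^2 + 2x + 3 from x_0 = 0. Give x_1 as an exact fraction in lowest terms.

-3/2

f'(x) = 4x + 2.
f(0) = 3, f'(0) = 2, so x_1 = 0 - 3/2 = -3/2.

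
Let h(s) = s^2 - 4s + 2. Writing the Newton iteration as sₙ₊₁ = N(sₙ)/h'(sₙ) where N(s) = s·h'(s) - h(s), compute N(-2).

2

h'(s) = 2s - 4.
N(s) = s·h'(s) - h(s) = s·(2s - 4) - (s^2 - 4s + 2) = s^2 - 2.
N(-2) = 2.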